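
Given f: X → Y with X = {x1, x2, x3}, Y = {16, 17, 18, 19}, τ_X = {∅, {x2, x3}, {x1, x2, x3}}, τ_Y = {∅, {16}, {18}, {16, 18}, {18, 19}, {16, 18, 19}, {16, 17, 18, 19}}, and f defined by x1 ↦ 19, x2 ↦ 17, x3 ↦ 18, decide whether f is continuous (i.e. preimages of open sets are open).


f is NOT continuous.

Compute f^{-1}(U) for each U ∈ τ_Y:
  U = ∅: f^{-1}(U) = ∅ ∈ τ_X ✓.
  U = {16}: f^{-1}(U) = ∅ ∈ τ_X ✓.
  U = {18}: f^{-1}(U) = {x3} ∉ τ_X ✗.
  U = {16, 18}: f^{-1}(U) = {x3} ∉ τ_X ✗.
  U = {18, 19}: f^{-1}(U) = {x1, x3} ∉ τ_X ✗.
  U = {16, 18, 19}: f^{-1}(U) = {x1, x3} ∉ τ_X ✗.
  U = {16, 17, 18, 19}: f^{-1}(U) = {x1, x2, x3} ∈ τ_X ✓.
Found U = {18} with f^{-1}(U) = {x3} not in τ_X. Therefore f is NOT continuous.


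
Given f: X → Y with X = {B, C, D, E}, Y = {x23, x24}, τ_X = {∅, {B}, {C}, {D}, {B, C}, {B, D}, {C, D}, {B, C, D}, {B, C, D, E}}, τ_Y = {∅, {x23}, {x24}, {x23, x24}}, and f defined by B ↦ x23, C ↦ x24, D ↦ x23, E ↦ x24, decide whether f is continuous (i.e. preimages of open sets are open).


f is NOT continuous.

Compute f^{-1}(U) for each U ∈ τ_Y:
  U = ∅: f^{-1}(U) = ∅ ∈ τ_X ✓.
  U = {x23}: f^{-1}(U) = {B, D} ∈ τ_X ✓.
  U = {x24}: f^{-1}(U) = {C, E} ∉ τ_X ✗.
  U = {x23, x24}: f^{-1}(U) = {B, C, D, E} ∈ τ_X ✓.
Found U = {x24} with f^{-1}(U) = {C, E} not in τ_X. Therefore f is NOT continuous.


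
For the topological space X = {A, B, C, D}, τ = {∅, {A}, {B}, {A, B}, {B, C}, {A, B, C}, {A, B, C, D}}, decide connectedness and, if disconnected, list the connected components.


(X, τ) is connected.

Find clopen sets (U ∈ τ with X ∖ U ∈ τ):
  U = ∅, X ∖ U = {A, B, C, D} — both open, so U is clopen.
  U = {A, B, C, D}, X ∖ U = ∅ — both open, so U is clopen.
Only trivial clopens (∅ and X) exist, so (X, τ) is connected.
Compute connected components by grouping points that agree on all clopens:
  component: {A, B, C, D}


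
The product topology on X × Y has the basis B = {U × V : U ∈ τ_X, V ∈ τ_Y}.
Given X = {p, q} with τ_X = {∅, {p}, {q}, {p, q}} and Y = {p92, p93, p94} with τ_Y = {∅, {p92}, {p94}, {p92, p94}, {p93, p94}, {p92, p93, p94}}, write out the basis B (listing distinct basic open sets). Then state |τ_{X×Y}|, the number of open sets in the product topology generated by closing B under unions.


Basis B = {∅ × ∅, {p} × {p92}, {p} × {p94}, {q} × {p92}, {q} × {p94}, {p} × {p92, p94}, {p, q} × {p92}, {p} × {p93, p94}, {p, q} × {p94}, {q} × {p92, p94}, {q} × {p93, p94}, {p} × {p92, p93, p94}, {q} × {p92, p93, p94}, {p, q} × {p92, p94}, {p, q} × {p93, p94}, {p, q} × {p92, p93, p94}}; |τ_{X×Y}| = 36.

Enumerate products U × V with U ∈ τ_X, V ∈ τ_Y (deduplicated):
  ∅ × ∅ = {} (∅)
  {p} × {p92} = {(p,p92)}
  {p} × {p94} = {(p,p94)}
  {q} × {p92} = {(q,p92)}
  {q} × {p94} = {(q,p94)}
  {p} × {p92, p94} = {(p,p92), (p,p94)}
  {p, q} × {p92} = {(p,p92), (q,p92)}
  {p} × {p93, p94} = {(p,p93), (p,p94)}
  {p, q} × {p94} = {(p,p94), (q,p94)}
  {q} × {p92, p94} = {(q,p92), (q,p94)}
  {q} × {p93, p94} = {(q,p93), (q,p94)}
  {p} × {p92, p93, p94} = {(p,p92), (p,p93), (p,p94)}
  {q} × {p92, p93, p94} = {(q,p92), (q,p93), (q,p94)}
  {p, q} × {p92, p94} = {(p,p92), (p,p94), (q,p92), (q,p94)}
  {p, q} × {p93, p94} = {(p,p93), (p,p94), (q,p93), (q,p94)}
  {p, q} × {p92, p93, p94} = {(p,p92), (p,p93), (p,p94), (q,p92), (q,p93), (q,p94)}
These 16 distinct sets form the basis B.
Close under arbitrary unions to get τ_{X×Y}; counting gives |τ_{X×Y}| = 36.


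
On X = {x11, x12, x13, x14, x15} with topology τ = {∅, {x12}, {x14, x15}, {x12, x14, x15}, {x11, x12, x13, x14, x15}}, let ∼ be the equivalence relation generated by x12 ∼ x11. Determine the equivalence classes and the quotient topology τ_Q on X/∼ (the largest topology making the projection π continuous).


X/∼ = {[x11=x12], [x13], [x14], [x15]}; |τ_Q| = 3.

Equivalence classes: [x11=x12], [x13], [x14], [x15].
Quotient map π: X → X/∼ sends x11 ↦ [x11=x12], x12 ↦ [x11=x12], x13 ↦ [x13], x14 ↦ [x14], x15 ↦ [x15].
For each subset V ⊆ X/∼, compute π^{-1}(V) ⊆ X and check whether π^{-1}(V) ∈ τ. V is open in τ_Q iff π^{-1}(V) ∈ τ.
  V = {}: π^{-1}(V) = ∅ ∈ τ ✓.
  V = {[x11=x12]}: π^{-1}(V) = {x11, x12} ∉ τ ✗.
  V = {[x13]}: π^{-1}(V) = {x13} ∉ τ ✗.
  V = {[x11=x12], [x13]}: π^{-1}(V) = {x11, x12, x13} ∉ τ ✗.
  V = {[x14]}: π^{-1}(V) = {x14} ∉ τ ✗.
  V = {[x11=x12], [x14]}: π^{-1}(V) = {x11, x12, x14} ∉ τ ✗.
  V = {[x13], [x14]}: π^{-1}(V) = {x13, x14} ∉ τ ✗.
  V = {[x11=x12], [x13], [x14]}: π^{-1}(V) = {x11, x12, x13, x14} ∉ τ ✗.
  V = {[x15]}: π^{-1}(V) = {x15} ∉ τ ✗.
  V = {[x11=x12], [x15]}: π^{-1}(V) = {x11, x12, x15} ∉ τ ✗.
  V = {[x13], [x15]}: π^{-1}(V) = {x13, x15} ∉ τ ✗.
  V = {[x11=x12], [x13], [x15]}: π^{-1}(V) = {x11, x12, x13, x15} ∉ τ ✗.
  V = {[x14], [x15]}: π^{-1}(V) = {x14, x15} ∈ τ ✓.
  V = {[x11=x12], [x14], [x15]}: π^{-1}(V) = {x11, x12, x14, x15} ∉ τ ✗.
  V = {[x13], [x14], [x15]}: π^{-1}(V) = {x13, x14, x15} ∉ τ ✗.
  V = {[x11=x12], [x13], [x14], [x15]}: π^{-1}(V) = {x11, x12, x13, x14, x15} ∈ τ ✓.
Open sets in the quotient: τ_Q = {{}, {[x14], [x15]}, {[x11=x12], [x13], [x14], [x15]}} (3 elements).


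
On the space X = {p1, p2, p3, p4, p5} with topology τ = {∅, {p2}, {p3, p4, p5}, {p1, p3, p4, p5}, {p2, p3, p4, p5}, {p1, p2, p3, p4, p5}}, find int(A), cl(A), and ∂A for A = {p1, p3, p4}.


int(A) = ∅, cl(A) = {p1, p3, p4, p5}, ∂A = {p1, p3, p4, p5}.

Closed sets in (X, τ) are complements of opens:
  closed(X, τ) = {∅, {p1}, {p2}, {p1, p2}, {p1, p3, p4, p5}, {p1, p2, p3, p4, p5}}.
int(A) = ⋃ {U ∈ τ : U ⊆ A}. Opens contained in A: ∅.
Taking the union of these: int(A) = ∅.
cl(A) = ⋂ {C closed : A ⊆ C}. Closed sets containing A: {p1, p3, p4, p5}, {p1, p2, p3, p4, p5}.
Intersecting these: cl(A) = {p1, p3, p4, p5}.
∂A = cl(A) ∖ int(A) = {p1, p3, p4, p5} ∖ ∅ = {p1, p3, p4, p5}.


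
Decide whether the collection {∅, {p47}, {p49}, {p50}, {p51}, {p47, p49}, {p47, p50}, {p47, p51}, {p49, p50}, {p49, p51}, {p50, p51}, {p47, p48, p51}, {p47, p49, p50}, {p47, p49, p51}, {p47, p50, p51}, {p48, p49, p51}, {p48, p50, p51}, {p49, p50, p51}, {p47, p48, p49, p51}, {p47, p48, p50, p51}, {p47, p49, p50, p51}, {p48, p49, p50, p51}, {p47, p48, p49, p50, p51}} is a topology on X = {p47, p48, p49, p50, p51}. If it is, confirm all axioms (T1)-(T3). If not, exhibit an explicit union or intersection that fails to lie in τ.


τ is NOT a topology on X.

Axiom (T1): ∅ ∈ τ? Yes; X ∈ τ? Yes.
Axiom (T2/T3): check pairwise unions and intersections of members of τ.
Counterexample for (T3): {p47, p48, p51} ∩ {p48, p49, p51} = {p48, p51} ∉ τ. Therefore τ is NOT a topology.


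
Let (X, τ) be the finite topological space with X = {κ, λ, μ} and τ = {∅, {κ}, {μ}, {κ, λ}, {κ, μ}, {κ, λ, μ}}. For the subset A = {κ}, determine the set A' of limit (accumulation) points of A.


A' = {λ}

For each x ∈ X, list the open sets U ∈ τ with x ∈ U, then check whether U ∩ (A ∖ {x}) ≠ ∅ for every such U.
  x = κ: open {κ} ∋ x has {κ} ∩ (A ∖ {κ}) = ∅, so x is NOT a limit point.
  x = λ: opens ∋ x are {κ, λ}, {κ, λ, μ}; each meets A ∖ {λ}, so x IS a limit point.
  x = μ: open {μ} ∋ x has {μ} ∩ (A ∖ {μ}) = ∅, so x is NOT a limit point.
Collecting: A' = {λ}.


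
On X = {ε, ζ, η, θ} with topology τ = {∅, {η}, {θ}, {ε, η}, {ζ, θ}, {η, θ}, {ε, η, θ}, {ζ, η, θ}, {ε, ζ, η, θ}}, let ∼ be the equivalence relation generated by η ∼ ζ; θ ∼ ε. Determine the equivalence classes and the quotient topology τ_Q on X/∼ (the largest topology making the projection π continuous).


X/∼ = {[ε=θ], [ζ=η]}; |τ_Q| = 2.

Equivalence classes: [ε=θ], [ζ=η].
Quotient map π: X → X/∼ sends ε ↦ [ε=θ], ζ ↦ [ζ=η], η ↦ [ζ=η], θ ↦ [ε=θ].
For each subset V ⊆ X/∼, compute π^{-1}(V) ⊆ X and check whether π^{-1}(V) ∈ τ. V is open in τ_Q iff π^{-1}(V) ∈ τ.
  V = {}: π^{-1}(V) = ∅ ∈ τ ✓.
  V = {[ε=θ]}: π^{-1}(V) = {ε, θ} ∉ τ ✗.
  V = {[ζ=η]}: π^{-1}(V) = {ζ, η} ∉ τ ✗.
  V = {[ε=θ], [ζ=η]}: π^{-1}(V) = {ε, ζ, η, θ} ∈ τ ✓.
Open sets in the quotient: τ_Q = {{}, {[ε=θ], [ζ=η]}} (2 elements).


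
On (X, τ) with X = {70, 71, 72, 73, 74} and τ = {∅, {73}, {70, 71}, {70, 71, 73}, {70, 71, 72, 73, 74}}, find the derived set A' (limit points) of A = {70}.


A' = {71, 72, 74}

For each x ∈ X, list the open sets U ∈ τ with x ∈ U, then check whether U ∩ (A ∖ {x}) ≠ ∅ for every such U.
  x = 70: open {70, 71} ∋ x has {70, 71} ∩ (A ∖ {70}) = ∅, so x is NOT a limit point.
  x = 71: opens ∋ x are {70, 71}, {70, 71, 73}, {70, 71, 72, 73, 74}; each meets A ∖ {71}, so x IS a limit point.
  x = 72: opens ∋ x are {70, 71, 72, 73, 74}; each meets A ∖ {72}, so x IS a limit point.
  x = 73: open {73} ∋ x has {73} ∩ (A ∖ {73}) = ∅, so x is NOT a limit point.
  x = 74: opens ∋ x are {70, 71, 72, 73, 74}; each meets A ∖ {74}, so x IS a limit point.
Collecting: A' = {71, 72, 74}.


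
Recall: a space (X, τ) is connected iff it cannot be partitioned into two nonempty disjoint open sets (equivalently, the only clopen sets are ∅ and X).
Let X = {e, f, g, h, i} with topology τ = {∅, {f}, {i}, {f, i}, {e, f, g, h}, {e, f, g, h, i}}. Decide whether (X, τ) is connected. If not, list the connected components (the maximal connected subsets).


(X, τ) is disconnected; components = [{i}, {e, f, g, h}].

Find clopen sets (U ∈ τ with X ∖ U ∈ τ):
  U = ∅, X ∖ U = {e, f, g, h, i} — both open, so U is clopen.
  U = {i}, X ∖ U = {e, f, g, h} — both open, so U is clopen.
  U = {e, f, g, h}, X ∖ U = {i} — both open, so U is clopen.
  U = {e, f, g, h, i}, X ∖ U = ∅ — both open, so U is clopen.
Nontrivial clopen(s) exist: e.g. {i}. So (X, τ) is disconnected.
Compute connected components by grouping points that agree on all clopens:
  component: {i}
  component: {e, f, g, h}


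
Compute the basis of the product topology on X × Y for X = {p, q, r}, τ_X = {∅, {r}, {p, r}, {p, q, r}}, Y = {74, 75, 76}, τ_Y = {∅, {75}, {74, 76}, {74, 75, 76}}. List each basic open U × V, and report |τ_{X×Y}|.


Basis B = {∅ × ∅, {r} × {75}, {p, r} × {75}, {r} × {74, 76}, {p, q, r} × {75}, {r} × {74, 75, 76}, {p, r} × {74, 76}, {p, r} × {74, 75, 76}, {p, q, r} × {74, 76}, {p, q, r} × {74, 75, 76}}; |τ_{X×Y}| = 16.

Enumerate products U × V with U ∈ τ_X, V ∈ τ_Y (deduplicated):
  ∅ × ∅ = {} (∅)
  {r} × {75} = {(r,75)}
  {p, r} × {75} = {(p,75), (r,75)}
  {r} × {74, 76} = {(r,74), (r,76)}
  {p, q, r} × {75} = {(p,75), (q,75), (r,75)}
  {r} × {74, 75, 76} = {(r,74), (r,75), (r,76)}
  {p, r} × {74, 76} = {(p,74), (p,76), (r,74), (r,76)}
  {p, r} × {74, 75, 76} = {(p,74), (p,75), (p,76), (r,74), (r,75), (r,76)}
  {p, q, r} × {74, 76} = {(p,74), (p,76), (q,74), (q,76), (r,74), (r,76)}
  {p, q, r} × {74, 75, 76} = {(p,74), (p,75), (p,76), (q,74), (q,75), (q,76), (r,74), (r,75), (r,76)}
These 10 distinct sets form the basis B.
Close under arbitrary unions to get τ_{X×Y}; counting gives |τ_{X×Y}| = 16.


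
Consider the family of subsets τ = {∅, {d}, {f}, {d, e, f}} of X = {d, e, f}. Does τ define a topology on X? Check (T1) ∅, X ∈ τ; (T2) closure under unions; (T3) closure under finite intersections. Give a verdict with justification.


τ is NOT a topology on X.

Axiom (T1): ∅ ∈ τ? Yes; X ∈ τ? Yes.
Axiom (T2/T3): check pairwise unions and intersections of members of τ.
Counterexample for (T2): {d} ∪ {f} = {d, f} ∉ τ. Therefore τ is NOT a topology.


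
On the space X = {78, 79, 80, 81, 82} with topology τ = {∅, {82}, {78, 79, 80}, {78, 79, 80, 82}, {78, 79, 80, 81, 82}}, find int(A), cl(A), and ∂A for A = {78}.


int(A) = ∅, cl(A) = {78, 79, 80, 81}, ∂A = {78, 79, 80, 81}.

Closed sets in (X, τ) are complements of opens:
  closed(X, τ) = {∅, {81}, {81, 82}, {78, 79, 80, 81}, {78, 79, 80, 81, 82}}.
int(A) = ⋃ {U ∈ τ : U ⊆ A}. Opens contained in A: ∅.
Taking the union of these: int(A) = ∅.
cl(A) = ⋂ {C closed : A ⊆ C}. Closed sets containing A: {78, 79, 80, 81}, {78, 79, 80, 81, 82}.
Intersecting these: cl(A) = {78, 79, 80, 81}.
∂A = cl(A) ∖ int(A) = {78, 79, 80, 81} ∖ ∅ = {78, 79, 80, 81}.


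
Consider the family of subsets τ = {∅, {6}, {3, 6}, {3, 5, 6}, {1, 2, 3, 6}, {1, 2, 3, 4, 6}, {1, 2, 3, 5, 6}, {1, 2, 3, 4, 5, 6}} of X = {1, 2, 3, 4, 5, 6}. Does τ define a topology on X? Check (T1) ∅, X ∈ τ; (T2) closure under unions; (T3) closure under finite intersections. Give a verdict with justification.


τ IS a topology on X.

Axiom (T1): ∅ ∈ τ? Yes; X ∈ τ? Yes.
Axiom (T2/T3): check pairwise unions and intersections of members of τ.
All pairwise intersections and unions checked — each lies in τ. Therefore τ satisfies (T1), (T2), (T3): it IS a topology on X.


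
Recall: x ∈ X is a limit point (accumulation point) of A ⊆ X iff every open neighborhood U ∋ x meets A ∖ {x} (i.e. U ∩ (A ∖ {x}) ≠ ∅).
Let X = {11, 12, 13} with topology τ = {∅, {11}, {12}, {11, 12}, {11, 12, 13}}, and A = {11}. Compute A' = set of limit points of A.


A' = {13}

For each x ∈ X, list the open sets U ∈ τ with x ∈ U, then check whether U ∩ (A ∖ {x}) ≠ ∅ for every such U.
  x = 11: open {11} ∋ x has {11} ∩ (A ∖ {11}) = ∅, so x is NOT a limit point.
  x = 12: open {12} ∋ x has {12} ∩ (A ∖ {12}) = ∅, so x is NOT a limit point.
  x = 13: opens ∋ x are {11, 12, 13}; each meets A ∖ {13}, so x IS a limit point.
Collecting: A' = {13}.


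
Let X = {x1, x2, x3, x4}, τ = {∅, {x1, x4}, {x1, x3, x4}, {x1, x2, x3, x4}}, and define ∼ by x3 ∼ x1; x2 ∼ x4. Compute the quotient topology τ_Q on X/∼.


X/∼ = {[x1=x3], [x2=x4]}; |τ_Q| = 2.

Equivalence classes: [x1=x3], [x2=x4].
Quotient map π: X → X/∼ sends x1 ↦ [x1=x3], x2 ↦ [x2=x4], x3 ↦ [x1=x3], x4 ↦ [x2=x4].
For each subset V ⊆ X/∼, compute π^{-1}(V) ⊆ X and check whether π^{-1}(V) ∈ τ. V is open in τ_Q iff π^{-1}(V) ∈ τ.
  V = {}: π^{-1}(V) = ∅ ∈ τ ✓.
  V = {[x1=x3]}: π^{-1}(V) = {x1, x3} ∉ τ ✗.
  V = {[x2=x4]}: π^{-1}(V) = {x2, x4} ∉ τ ✗.
  V = {[x1=x3], [x2=x4]}: π^{-1}(V) = {x1, x2, x3, x4} ∈ τ ✓.
Open sets in the quotient: τ_Q = {{}, {[x1=x3], [x2=x4]}} (2 elements).


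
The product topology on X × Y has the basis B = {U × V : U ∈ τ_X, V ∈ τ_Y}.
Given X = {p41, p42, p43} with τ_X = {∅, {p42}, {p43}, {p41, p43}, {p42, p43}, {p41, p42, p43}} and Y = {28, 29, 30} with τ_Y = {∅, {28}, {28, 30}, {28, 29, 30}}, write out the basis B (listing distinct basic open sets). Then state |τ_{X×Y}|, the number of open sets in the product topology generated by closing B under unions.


Basis B = {∅ × ∅, {p42} × {28}, {p43} × {28}, {p41, p43} × {28}, {p42} × {28, 30}, {p42, p43} × {28}, {p43} × {28, 30}, {p41, p42, p43} × {28}, {p42} × {28, 29, 30}, {p43} × {28, 29, 30}, {p41, p43} × {28, 30}, {p42, p43} × {28, 30}, {p41, p43} × {28, 29, 30}, {p41, p42, p43} × {28, 30}, {p42, p43} × {28, 29, 30}, {p41, p42, p43} × {28, 29, 30}}; |τ_{X×Y}| = 40.

Enumerate products U × V with U ∈ τ_X, V ∈ τ_Y (deduplicated):
  ∅ × ∅ = {} (∅)
  {p42} × {28} = {(p42,28)}
  {p43} × {28} = {(p43,28)}
  {p41, p43} × {28} = {(p41,28), (p43,28)}
  {p42} × {28, 30} = {(p42,28), (p42,30)}
  {p42, p43} × {28} = {(p42,28), (p43,28)}
  {p43} × {28, 30} = {(p43,28), (p43,30)}
  {p41, p42, p43} × {28} = {(p41,28), (p42,28), (p43,28)}
  {p42} × {28, 29, 30} = {(p42,28), (p42,29), (p42,30)}
  {p43} × {28, 29, 30} = {(p43,28), (p43,29), (p43,30)}
  {p41, p43} × {28, 30} = {(p41,28), (p41,30), (p43,28), (p43,30)}
  {p42, p43} × {28, 30} = {(p42,28), (p42,30), (p43,28), (p43,30)}
  {p41, p43} × {28, 29, 30} = {(p41,28), (p41,29), (p41,30), (p43,28), (p43,29), (p43,30)}
  {p41, p42, p43} × {28, 30} = {(p41,28), (p41,30), (p42,28), (p42,30), (p43,28), (p43,30)}
  {p42, p43} × {28, 29, 30} = {(p42,28), (p42,29), (p42,30), (p43,28), (p43,29), (p43,30)}
  {p41, p42, p43} × {28, 29, 30} = {(p41,28), (p41,29), (p41,30), (p42,28), (p42,29), (p42,30), (p43,28), (p43,29), (p43,30)}
These 16 distinct sets form the basis B.
Close under arbitrary unions to get τ_{X×Y}; counting gives |τ_{X×Y}| = 40.


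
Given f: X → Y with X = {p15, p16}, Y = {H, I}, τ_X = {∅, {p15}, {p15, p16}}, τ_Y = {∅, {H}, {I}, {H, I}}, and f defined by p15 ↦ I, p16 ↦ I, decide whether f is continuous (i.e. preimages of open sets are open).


f IS continuous.

Compute f^{-1}(U) for each U ∈ τ_Y:
  U = ∅: f^{-1}(U) = ∅ ∈ τ_X ✓.
  U = {H}: f^{-1}(U) = ∅ ∈ τ_X ✓.
  U = {I}: f^{-1}(U) = {p15, p16} ∈ τ_X ✓.
  U = {H, I}: f^{-1}(U) = {p15, p16} ∈ τ_X ✓.
Every preimage lies in τ_X, so f IS continuous.


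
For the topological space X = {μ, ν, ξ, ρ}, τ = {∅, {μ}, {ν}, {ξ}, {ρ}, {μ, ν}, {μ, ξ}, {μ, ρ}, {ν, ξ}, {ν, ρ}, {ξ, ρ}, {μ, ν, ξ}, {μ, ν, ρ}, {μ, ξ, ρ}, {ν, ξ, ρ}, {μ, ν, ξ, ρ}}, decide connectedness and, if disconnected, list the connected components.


(X, τ) is disconnected; components = [{μ}, {ν}, {ξ}, {ρ}].

Find clopen sets (U ∈ τ with X ∖ U ∈ τ):
  U = ∅, X ∖ U = {μ, ν, ξ, ρ} — both open, so U is clopen.
  U = {μ}, X ∖ U = {ν, ξ, ρ} — both open, so U is clopen.
  U = {ν}, X ∖ U = {μ, ξ, ρ} — both open, so U is clopen.
  U = {ξ}, X ∖ U = {μ, ν, ρ} — both open, so U is clopen.
  U = {ρ}, X ∖ U = {μ, ν, ξ} — both open, so U is clopen.
  U = {μ, ν}, X ∖ U = {ξ, ρ} — both open, so U is clopen.
  U = {μ, ξ}, X ∖ U = {ν, ρ} — both open, so U is clopen.
  U = {μ, ρ}, X ∖ U = {ν, ξ} — both open, so U is clopen.
  U = {ν, ξ}, X ∖ U = {μ, ρ} — both open, so U is clopen.
  U = {ν, ρ}, X ∖ U = {μ, ξ} — both open, so U is clopen.
  U = {ξ, ρ}, X ∖ U = {μ, ν} — both open, so U is clopen.
  U = {μ, ν, ξ}, X ∖ U = {ρ} — both open, so U is clopen.
  U = {μ, ν, ρ}, X ∖ U = {ξ} — both open, so U is clopen.
  U = {μ, ξ, ρ}, X ∖ U = {ν} — both open, so U is clopen.
  U = {ν, ξ, ρ}, X ∖ U = {μ} — both open, so U is clopen.
  U = {μ, ν, ξ, ρ}, X ∖ U = ∅ — both open, so U is clopen.
Nontrivial clopen(s) exist: e.g. {μ, ξ}. So (X, τ) is disconnected.
Compute connected components by grouping points that agree on all clopens:
  component: {μ}
  component: {ν}
  component: {ξ}
  component: {ρ}


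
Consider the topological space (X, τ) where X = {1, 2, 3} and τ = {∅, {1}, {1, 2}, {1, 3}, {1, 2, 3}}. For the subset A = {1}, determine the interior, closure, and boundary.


int(A) = {1}, cl(A) = {1, 2, 3}, ∂A = {2, 3}.

Closed sets in (X, τ) are complements of opens:
  closed(X, τ) = {∅, {2}, {3}, {2, 3}, {1, 2, 3}}.
int(A) = ⋃ {U ∈ τ : U ⊆ A}. Opens contained in A: ∅, {1}.
Taking the union of these: int(A) = {1}.
cl(A) = ⋂ {C closed : A ⊆ C}. Closed sets containing A: {1, 2, 3}.
Intersecting these: cl(A) = {1, 2, 3}.
∂A = cl(A) ∖ int(A) = {1, 2, 3} ∖ {1} = {2, 3}.


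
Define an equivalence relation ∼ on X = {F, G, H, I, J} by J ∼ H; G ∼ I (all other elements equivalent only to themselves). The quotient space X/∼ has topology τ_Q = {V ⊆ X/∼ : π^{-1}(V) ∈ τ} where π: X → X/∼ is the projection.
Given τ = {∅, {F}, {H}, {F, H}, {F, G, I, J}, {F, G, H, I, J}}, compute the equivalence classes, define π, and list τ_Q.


X/∼ = {[F], [G=I], [H=J]}; |τ_Q| = 3.

Equivalence classes: [F], [G=I], [H=J].
Quotient map π: X → X/∼ sends F ↦ [F], G ↦ [G=I], H ↦ [H=J], I ↦ [G=I], J ↦ [H=J].
For each subset V ⊆ X/∼, compute π^{-1}(V) ⊆ X and check whether π^{-1}(V) ∈ τ. V is open in τ_Q iff π^{-1}(V) ∈ τ.
  V = {}: π^{-1}(V) = ∅ ∈ τ ✓.
  V = {[F]}: π^{-1}(V) = {F} ∈ τ ✓.
  V = {[G=I]}: π^{-1}(V) = {G, I} ∉ τ ✗.
  V = {[F], [G=I]}: π^{-1}(V) = {F, G, I} ∉ τ ✗.
  V = {[H=J]}: π^{-1}(V) = {H, J} ∉ τ ✗.
  V = {[F], [H=J]}: π^{-1}(V) = {F, H, J} ∉ τ ✗.
  V = {[G=I], [H=J]}: π^{-1}(V) = {G, H, I, J} ∉ τ ✗.
  V = {[F], [G=I], [H=J]}: π^{-1}(V) = {F, G, H, I, J} ∈ τ ✓.
Open sets in the quotient: τ_Q = {{}, {[F]}, {[F], [G=I], [H=J]}} (3 elements).


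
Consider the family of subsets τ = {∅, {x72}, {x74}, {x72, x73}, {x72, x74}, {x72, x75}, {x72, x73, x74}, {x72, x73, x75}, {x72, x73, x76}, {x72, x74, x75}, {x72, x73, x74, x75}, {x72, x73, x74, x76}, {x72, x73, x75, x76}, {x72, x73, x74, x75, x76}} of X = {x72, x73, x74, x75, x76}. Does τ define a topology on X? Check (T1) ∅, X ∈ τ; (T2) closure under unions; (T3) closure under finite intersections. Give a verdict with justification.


τ IS a topology on X.

Axiom (T1): ∅ ∈ τ? Yes; X ∈ τ? Yes.
Axiom (T2/T3): check pairwise unions and intersections of members of τ.
All pairwise intersections and unions checked — each lies in τ. Therefore τ satisfies (T1), (T2), (T3): it IS a topology on X.


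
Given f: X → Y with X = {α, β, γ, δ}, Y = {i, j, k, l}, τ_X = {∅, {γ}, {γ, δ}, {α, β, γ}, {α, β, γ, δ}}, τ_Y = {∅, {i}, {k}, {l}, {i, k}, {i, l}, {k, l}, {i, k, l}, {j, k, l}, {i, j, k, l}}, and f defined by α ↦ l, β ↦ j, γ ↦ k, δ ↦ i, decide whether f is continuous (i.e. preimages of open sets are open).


f is NOT continuous.

Compute f^{-1}(U) for each U ∈ τ_Y:
  U = ∅: f^{-1}(U) = ∅ ∈ τ_X ✓.
  U = {i}: f^{-1}(U) = {δ} ∉ τ_X ✗.
  U = {k}: f^{-1}(U) = {γ} ∈ τ_X ✓.
  U = {l}: f^{-1}(U) = {α} ∉ τ_X ✗.
  U = {i, k}: f^{-1}(U) = {γ, δ} ∈ τ_X ✓.
  U = {i, l}: f^{-1}(U) = {α, δ} ∉ τ_X ✗.
  U = {k, l}: f^{-1}(U) = {α, γ} ∉ τ_X ✗.
  U = {i, k, l}: f^{-1}(U) = {α, γ, δ} ∉ τ_X ✗.
  U = {j, k, l}: f^{-1}(U) = {α, β, γ} ∈ τ_X ✓.
  U = {i, j, k, l}: f^{-1}(U) = {α, β, γ, δ} ∈ τ_X ✓.
Found U = {i} with f^{-1}(U) = {δ} not in τ_X. Therefore f is NOT continuous.


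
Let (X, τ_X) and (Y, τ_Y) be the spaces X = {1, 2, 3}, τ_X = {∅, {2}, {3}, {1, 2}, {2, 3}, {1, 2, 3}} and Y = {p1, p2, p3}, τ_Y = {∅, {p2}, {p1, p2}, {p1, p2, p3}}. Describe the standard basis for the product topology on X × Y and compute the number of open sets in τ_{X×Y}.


Basis B = {∅ × ∅, {2} × {p2}, {3} × {p2}, {1, 2} × {p2}, {2} × {p1, p2}, {2, 3} × {p2}, {3} × {p1, p2}, {1, 2, 3} × {p2}, {2} × {p1, p2, p3}, {3} × {p1, p2, p3}, {1, 2} × {p1, p2}, {2, 3} × {p1, p2}, {1, 2} × {p1, p2, p3}, {1, 2, 3} × {p1, p2}, {2, 3} × {p1, p2, p3}, {1, 2, 3} × {p1, p2, p3}}; |τ_{X×Y}| = 40.

Enumerate products U × V with U ∈ τ_X, V ∈ τ_Y (deduplicated):
  ∅ × ∅ = {} (∅)
  {2} × {p2} = {(2,p2)}
  {3} × {p2} = {(3,p2)}
  {1, 2} × {p2} = {(1,p2), (2,p2)}
  {2} × {p1, p2} = {(2,p1), (2,p2)}
  {2, 3} × {p2} = {(2,p2), (3,p2)}
  {3} × {p1, p2} = {(3,p1), (3,p2)}
  {1, 2, 3} × {p2} = {(1,p2), (2,p2), (3,p2)}
  {2} × {p1, p2, p3} = {(2,p1), (2,p2), (2,p3)}
  {3} × {p1, p2, p3} = {(3,p1), (3,p2), (3,p3)}
  {1, 2} × {p1, p2} = {(1,p1), (1,p2), (2,p1), (2,p2)}
  {2, 3} × {p1, p2} = {(2,p1), (2,p2), (3,p1), (3,p2)}
  {1, 2} × {p1, p2, p3} = {(1,p1), (1,p2), (1,p3), (2,p1), (2,p2), (2,p3)}
  {1, 2, 3} × {p1, p2} = {(1,p1), (1,p2), (2,p1), (2,p2), (3,p1), (3,p2)}
  {2, 3} × {p1, p2, p3} = {(2,p1), (2,p2), (2,p3), (3,p1), (3,p2), (3,p3)}
  {1, 2, 3} × {p1, p2, p3} = {(1,p1), (1,p2), (1,p3), (2,p1), (2,p2), (2,p3), (3,p1), (3,p2), (3,p3)}
These 16 distinct sets form the basis B.
Close under arbitrary unions to get τ_{X×Y}; counting gives |τ_{X×Y}| = 40.


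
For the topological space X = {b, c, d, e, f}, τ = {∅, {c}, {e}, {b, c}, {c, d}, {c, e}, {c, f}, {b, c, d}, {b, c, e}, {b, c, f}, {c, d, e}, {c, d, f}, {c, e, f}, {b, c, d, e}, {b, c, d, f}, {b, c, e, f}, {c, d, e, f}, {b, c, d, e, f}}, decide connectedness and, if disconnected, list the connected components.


(X, τ) is disconnected; components = [{e}, {b, c, d, f}].

Find clopen sets (U ∈ τ with X ∖ U ∈ τ):
  U = ∅, X ∖ U = {b, c, d, e, f} — both open, so U is clopen.
  U = {e}, X ∖ U = {b, c, d, f} — both open, so U is clopen.
  U = {b, c, d, f}, X ∖ U = {e} — both open, so U is clopen.
  U = {b, c, d, e, f}, X ∖ U = ∅ — both open, so U is clopen.
Nontrivial clopen(s) exist: e.g. {e}. So (X, τ) is disconnected.
Compute connected components by grouping points that agree on all clopens:
  component: {e}
  component: {b, c, d, f}


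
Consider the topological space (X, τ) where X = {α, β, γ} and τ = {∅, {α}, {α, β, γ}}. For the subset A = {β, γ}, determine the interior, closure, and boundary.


int(A) = ∅, cl(A) = {β, γ}, ∂A = {β, γ}.

Closed sets in (X, τ) are complements of opens:
  closed(X, τ) = {∅, {β, γ}, {α, β, γ}}.
int(A) = ⋃ {U ∈ τ : U ⊆ A}. Opens contained in A: ∅.
Taking the union of these: int(A) = ∅.
cl(A) = ⋂ {C closed : A ⊆ C}. Closed sets containing A: {β, γ}, {α, β, γ}.
Intersecting these: cl(A) = {β, γ}.
∂A = cl(A) ∖ int(A) = {β, γ} ∖ ∅ = {β, γ}.


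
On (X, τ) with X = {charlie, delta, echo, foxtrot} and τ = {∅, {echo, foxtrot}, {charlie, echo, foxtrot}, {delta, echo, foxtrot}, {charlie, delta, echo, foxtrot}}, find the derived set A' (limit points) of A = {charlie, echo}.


A' = {charlie, delta, foxtrot}

For each x ∈ X, list the open sets U ∈ τ with x ∈ U, then check whether U ∩ (A ∖ {x}) ≠ ∅ for every such U.
  x = charlie: opens ∋ x are {charlie, echo, foxtrot}, {charlie, delta, echo, foxtrot}; each meets A ∖ {charlie}, so x IS a limit point.
  x = delta: opens ∋ x are {delta, echo, foxtrot}, {charlie, delta, echo, foxtrot}; each meets A ∖ {delta}, so x IS a limit point.
  x = echo: open {echo, foxtrot} ∋ x has {echo, foxtrot} ∩ (A ∖ {echo}) = ∅, so x is NOT a limit point.
  x = foxtrot: opens ∋ x are {echo, foxtrot}, {charlie, echo, foxtrot}, {delta, echo, foxtrot}, {charlie, delta, echo, foxtrot}; each meets A ∖ {foxtrot}, so x IS a limit point.
Collecting: A' = {charlie, delta, foxtrot}.


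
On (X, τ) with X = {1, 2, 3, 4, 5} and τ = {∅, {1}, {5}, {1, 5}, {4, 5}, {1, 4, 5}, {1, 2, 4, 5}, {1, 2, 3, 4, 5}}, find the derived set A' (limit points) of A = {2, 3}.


A' = {3}

For each x ∈ X, list the open sets U ∈ τ with x ∈ U, then check whether U ∩ (A ∖ {x}) ≠ ∅ for every such U.
  x = 1: open {1} ∋ x has {1} ∩ (A ∖ {1}) = ∅, so x is NOT a limit point.
  x = 2: open {1, 2, 4, 5} ∋ x has {1, 2, 4, 5} ∩ (A ∖ {2}) = ∅, so x is NOT a limit point.
  x = 3: opens ∋ x are {1, 2, 3, 4, 5}; each meets A ∖ {3}, so x IS a limit point.
  x = 4: open {4, 5} ∋ x has {4, 5} ∩ (A ∖ {4}) = ∅, so x is NOT a limit point.
  x = 5: open {5} ∋ x has {5} ∩ (A ∖ {5}) = ∅, so x is NOT a limit point.
Collecting: A' = {3}.


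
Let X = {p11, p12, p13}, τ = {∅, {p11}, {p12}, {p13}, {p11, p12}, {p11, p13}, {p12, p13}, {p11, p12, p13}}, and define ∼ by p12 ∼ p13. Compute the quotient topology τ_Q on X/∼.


X/∼ = {[p11], [p12=p13]}; |τ_Q| = 4.

Equivalence classes: [p11], [p12=p13].
Quotient map π: X → X/∼ sends p11 ↦ [p11], p12 ↦ [p12=p13], p13 ↦ [p12=p13].
For each subset V ⊆ X/∼, compute π^{-1}(V) ⊆ X and check whether π^{-1}(V) ∈ τ. V is open in τ_Q iff π^{-1}(V) ∈ τ.
  V = {}: π^{-1}(V) = ∅ ∈ τ ✓.
  V = {[p11]}: π^{-1}(V) = {p11} ∈ τ ✓.
  V = {[p12=p13]}: π^{-1}(V) = {p12, p13} ∈ τ ✓.
  V = {[p11], [p12=p13]}: π^{-1}(V) = {p11, p12, p13} ∈ τ ✓.
Open sets in the quotient: τ_Q = {{}, {[p11]}, {[p12=p13]}, {[p11], [p12=p13]}} (4 elements).


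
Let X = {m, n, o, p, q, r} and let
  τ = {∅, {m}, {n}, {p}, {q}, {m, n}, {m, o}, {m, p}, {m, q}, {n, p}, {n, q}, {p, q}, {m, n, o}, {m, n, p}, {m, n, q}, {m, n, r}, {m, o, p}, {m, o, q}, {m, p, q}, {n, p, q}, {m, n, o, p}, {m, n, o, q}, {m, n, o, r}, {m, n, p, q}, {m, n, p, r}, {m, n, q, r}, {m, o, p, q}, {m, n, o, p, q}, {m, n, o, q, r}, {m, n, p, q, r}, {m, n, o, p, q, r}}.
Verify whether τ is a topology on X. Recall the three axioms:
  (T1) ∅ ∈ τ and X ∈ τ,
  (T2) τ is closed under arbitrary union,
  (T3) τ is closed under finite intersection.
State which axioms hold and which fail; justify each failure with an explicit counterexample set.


τ is NOT a topology on X.

Axiom (T1): ∅ ∈ τ? Yes; X ∈ τ? Yes.
Axiom (T2/T3): check pairwise unions and intersections of members of τ.
Counterexample for (T2): {p} ∪ {m, n, o, r} = {m, n, o, p, r} ∉ τ. Therefore τ is NOT a topology.


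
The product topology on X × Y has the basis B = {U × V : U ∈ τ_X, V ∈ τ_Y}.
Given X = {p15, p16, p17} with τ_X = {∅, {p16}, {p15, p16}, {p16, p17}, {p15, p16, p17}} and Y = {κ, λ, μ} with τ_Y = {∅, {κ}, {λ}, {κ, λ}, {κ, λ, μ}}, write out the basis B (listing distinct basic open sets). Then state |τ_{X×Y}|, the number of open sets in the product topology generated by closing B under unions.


Basis B = {∅ × ∅, {p16} × {κ}, {p16} × {λ}, {p15, p16} × {κ}, {p15, p16} × {λ}, {p16} × {κ, λ}, {p16, p17} × {κ}, {p16, p17} × {λ}, {p15, p16, p17} × {κ}, {p15, p16, p17} × {λ}, {p16} × {κ, λ, μ}, {p15, p16} × {κ, λ}, {p16, p17} × {κ, λ}, {p15, p16} × {κ, λ, μ}, {p15, p16, p17} × {κ, λ}, {p16, p17} × {κ, λ, μ}, {p15, p16, p17} × {κ, λ, μ}}; |τ_{X×Y}| = 50.

Enumerate products U × V with U ∈ τ_X, V ∈ τ_Y (deduplicated):
  ∅ × ∅ = {} (∅)
  {p16} × {κ} = {(p16,κ)}
  {p16} × {λ} = {(p16,λ)}
  {p15, p16} × {κ} = {(p15,κ), (p16,κ)}
  {p15, p16} × {λ} = {(p15,λ), (p16,λ)}
  {p16} × {κ, λ} = {(p16,κ), (p16,λ)}
  {p16, p17} × {κ} = {(p16,κ), (p17,κ)}
  {p16, p17} × {λ} = {(p16,λ), (p17,λ)}
  {p15, p16, p17} × {κ} = {(p15,κ), (p16,κ), (p17,κ)}
  {p15, p16, p17} × {λ} = {(p15,λ), (p16,λ), (p17,λ)}
  {p16} × {κ, λ, μ} = {(p16,κ), (p16,λ), (p16,μ)}
  {p15, p16} × {κ, λ} = {(p15,κ), (p15,λ), (p16,κ), (p16,λ)}
  {p16, p17} × {κ, λ} = {(p16,κ), (p16,λ), (p17,κ), (p17,λ)}
  {p15, p16} × {κ, λ, μ} = {(p15,κ), (p15,λ), (p15,μ), (p16,κ), (p16,λ), (p16,μ)}
  {p15, p16, p17} × {κ, λ} = {(p15,κ), (p15,λ), (p16,κ), (p16,λ), (p17,κ), (p17,λ)}
  {p16, p17} × {κ, λ, μ} = {(p16,κ), (p16,λ), (p16,μ), (p17,κ), (p17,λ), (p17,μ)}
  {p15, p16, p17} × {κ, λ, μ} = {(p15,κ), (p15,λ), (p15,μ), (p16,κ), (p16,λ), (p16,μ), (p17,κ), (p17,λ), (p17,μ)}
These 17 distinct sets form the basis B.
Close under arbitrary unions to get τ_{X×Y}; counting gives |τ_{X×Y}| = 50.


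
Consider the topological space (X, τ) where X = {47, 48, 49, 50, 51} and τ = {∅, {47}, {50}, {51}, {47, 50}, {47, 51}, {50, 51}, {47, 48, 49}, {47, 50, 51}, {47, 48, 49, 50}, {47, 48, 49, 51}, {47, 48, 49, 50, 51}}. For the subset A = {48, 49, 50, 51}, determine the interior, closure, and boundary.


int(A) = {50, 51}, cl(A) = {48, 49, 50, 51}, ∂A = {48, 49}.

Closed sets in (X, τ) are complements of opens:
  closed(X, τ) = {∅, {50}, {51}, {48, 49}, {50, 51}, {47, 48, 49}, {48, 49, 50}, {48, 49, 51}, {47, 48, 49, 50}, {47, 48, 49, 51}, {48, 49, 50, 51}, {47, 48, 49, 50, 51}}.
int(A) = ⋃ {U ∈ τ : U ⊆ A}. Opens contained in A: ∅, {50}, {51}, {50, 51}.
Taking the union of these: int(A) = {50, 51}.
cl(A) = ⋂ {C closed : A ⊆ C}. Closed sets containing A: {48, 49, 50, 51}, {47, 48, 49, 50, 51}.
Intersecting these: cl(A) = {48, 49, 50, 51}.
∂A = cl(A) ∖ int(A) = {48, 49, 50, 51} ∖ {50, 51} = {48, 49}.


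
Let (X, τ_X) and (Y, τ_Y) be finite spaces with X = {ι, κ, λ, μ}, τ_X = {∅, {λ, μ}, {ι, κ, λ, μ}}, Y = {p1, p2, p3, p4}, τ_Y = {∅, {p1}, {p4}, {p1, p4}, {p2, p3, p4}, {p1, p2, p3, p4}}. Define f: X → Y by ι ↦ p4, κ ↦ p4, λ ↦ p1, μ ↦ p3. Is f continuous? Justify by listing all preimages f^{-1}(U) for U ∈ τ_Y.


f is NOT continuous.

Compute f^{-1}(U) for each U ∈ τ_Y:
  U = ∅: f^{-1}(U) = ∅ ∈ τ_X ✓.
  U = {p1}: f^{-1}(U) = {λ} ∉ τ_X ✗.
  U = {p4}: f^{-1}(U) = {ι, κ} ∉ τ_X ✗.
  U = {p1, p4}: f^{-1}(U) = {ι, κ, λ} ∉ τ_X ✗.
  U = {p2, p3, p4}: f^{-1}(U) = {ι, κ, μ} ∉ τ_X ✗.
  U = {p1, p2, p3, p4}: f^{-1}(U) = {ι, κ, λ, μ} ∈ τ_X ✓.
Found U = {p1} with f^{-1}(U) = {λ} not in τ_X. Therefore f is NOT continuous.


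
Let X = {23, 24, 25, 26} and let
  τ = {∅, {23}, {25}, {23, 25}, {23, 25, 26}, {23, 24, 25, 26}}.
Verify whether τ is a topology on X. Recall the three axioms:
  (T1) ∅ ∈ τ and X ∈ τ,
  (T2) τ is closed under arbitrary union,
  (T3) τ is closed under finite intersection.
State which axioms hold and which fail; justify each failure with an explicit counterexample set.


τ IS a topology on X.

Axiom (T1): ∅ ∈ τ? Yes; X ∈ τ? Yes.
Axiom (T2/T3): check pairwise unions and intersections of members of τ.
All pairwise intersections and unions checked — each lies in τ. Therefore τ satisfies (T1), (T2), (T3): it IS a topology on X.


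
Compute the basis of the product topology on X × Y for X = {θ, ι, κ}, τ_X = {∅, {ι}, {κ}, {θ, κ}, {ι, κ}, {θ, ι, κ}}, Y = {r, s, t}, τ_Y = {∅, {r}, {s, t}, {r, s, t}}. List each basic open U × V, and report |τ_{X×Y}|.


Basis B = {∅ × ∅, {ι} × {r}, {κ} × {r}, {θ, κ} × {r}, {ι, κ} × {r}, {ι} × {s, t}, {κ} × {s, t}, {θ, ι, κ} × {r}, {ι} × {r, s, t}, {κ} × {r, s, t}, {θ, κ} × {s, t}, {ι, κ} × {s, t}, {θ, κ} × {r, s, t}, {θ, ι, κ} × {s, t}, {ι, κ} × {r, s, t}, {θ, ι, κ} × {r, s, t}}; |τ_{X×Y}| = 36.

Enumerate products U × V with U ∈ τ_X, V ∈ τ_Y (deduplicated):
  ∅ × ∅ = {} (∅)
  {ι} × {r} = {(ι,r)}
  {κ} × {r} = {(κ,r)}
  {θ, κ} × {r} = {(θ,r), (κ,r)}
  {ι, κ} × {r} = {(ι,r), (κ,r)}
  {ι} × {s, t} = {(ι,s), (ι,t)}
  {κ} × {s, t} = {(κ,s), (κ,t)}
  {θ, ι, κ} × {r} = {(θ,r), (ι,r), (κ,r)}
  {ι} × {r, s, t} = {(ι,r), (ι,s), (ι,t)}
  {κ} × {r, s, t} = {(κ,r), (κ,s), (κ,t)}
  {θ, κ} × {s, t} = {(θ,s), (θ,t), (κ,s), (κ,t)}
  {ι, κ} × {s, t} = {(ι,s), (ι,t), (κ,s), (κ,t)}
  {θ, κ} × {r, s, t} = {(θ,r), (θ,s), (θ,t), (κ,r), (κ,s), (κ,t)}
  {θ, ι, κ} × {s, t} = {(θ,s), (θ,t), (ι,s), (ι,t), (κ,s), (κ,t)}
  {ι, κ} × {r, s, t} = {(ι,r), (ι,s), (ι,t), (κ,r), (κ,s), (κ,t)}
  {θ, ι, κ} × {r, s, t} = {(θ,r), (θ,s), (θ,t), (ι,r), (ι,s), (ι,t), (κ,r), (κ,s), (κ,t)}
These 16 distinct sets form the basis B.
Close under arbitrary unions to get τ_{X×Y}; counting gives |τ_{X×Y}| = 36.


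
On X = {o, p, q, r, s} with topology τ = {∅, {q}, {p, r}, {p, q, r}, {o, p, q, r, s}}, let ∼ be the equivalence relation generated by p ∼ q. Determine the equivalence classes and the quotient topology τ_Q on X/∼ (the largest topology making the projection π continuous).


X/∼ = {[o], [p=q], [r], [s]}; |τ_Q| = 3.

Equivalence classes: [o], [p=q], [r], [s].
Quotient map π: X → X/∼ sends o ↦ [o], p ↦ [p=q], q ↦ [p=q], r ↦ [r], s ↦ [s].
For each subset V ⊆ X/∼, compute π^{-1}(V) ⊆ X and check whether π^{-1}(V) ∈ τ. V is open in τ_Q iff π^{-1}(V) ∈ τ.
  V = {}: π^{-1}(V) = ∅ ∈ τ ✓.
  V = {[o]}: π^{-1}(V) = {o} ∉ τ ✗.
  V = {[p=q]}: π^{-1}(V) = {p, q} ∉ τ ✗.
  V = {[o], [p=q]}: π^{-1}(V) = {o, p, q} ∉ τ ✗.
  V = {[r]}: π^{-1}(V) = {r} ∉ τ ✗.
  V = {[o], [r]}: π^{-1}(V) = {o, r} ∉ τ ✗.
  V = {[p=q], [r]}: π^{-1}(V) = {p, q, r} ∈ τ ✓.
  V = {[o], [p=q], [r]}: π^{-1}(V) = {o, p, q, r} ∉ τ ✗.
  V = {[s]}: π^{-1}(V) = {s} ∉ τ ✗.
  V = {[o], [s]}: π^{-1}(V) = {o, s} ∉ τ ✗.
  V = {[p=q], [s]}: π^{-1}(V) = {p, q, s} ∉ τ ✗.
  V = {[o], [p=q], [s]}: π^{-1}(V) = {o, p, q, s} ∉ τ ✗.
  V = {[r], [s]}: π^{-1}(V) = {r, s} ∉ τ ✗.
  V = {[o], [r], [s]}: π^{-1}(V) = {o, r, s} ∉ τ ✗.
  V = {[p=q], [r], [s]}: π^{-1}(V) = {p, q, r, s} ∉ τ ✗.
  V = {[o], [p=q], [r], [s]}: π^{-1}(V) = {o, p, q, r, s} ∈ τ ✓.
Open sets in the quotient: τ_Q = {{}, {[p=q], [r]}, {[o], [p=q], [r], [s]}} (3 elements).


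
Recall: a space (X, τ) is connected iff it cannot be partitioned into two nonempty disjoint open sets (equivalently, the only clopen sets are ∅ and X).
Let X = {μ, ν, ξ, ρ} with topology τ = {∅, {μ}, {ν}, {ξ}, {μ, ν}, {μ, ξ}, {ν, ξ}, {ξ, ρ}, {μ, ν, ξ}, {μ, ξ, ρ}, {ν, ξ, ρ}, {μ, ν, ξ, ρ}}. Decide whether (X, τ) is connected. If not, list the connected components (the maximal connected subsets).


(X, τ) is disconnected; components = [{μ}, {ν}, {ξ, ρ}].

Find clopen sets (U ∈ τ with X ∖ U ∈ τ):
  U = ∅, X ∖ U = {μ, ν, ξ, ρ} — both open, so U is clopen.
  U = {μ}, X ∖ U = {ν, ξ, ρ} — both open, so U is clopen.
  U = {ν}, X ∖ U = {μ, ξ, ρ} — both open, so U is clopen.
  U = {μ, ν}, X ∖ U = {ξ, ρ} — both open, so U is clopen.
  U = {ξ, ρ}, X ∖ U = {μ, ν} — both open, so U is clopen.
  U = {μ, ξ, ρ}, X ∖ U = {ν} — both open, so U is clopen.
  U = {ν, ξ, ρ}, X ∖ U = {μ} — both open, so U is clopen.
  U = {μ, ν, ξ, ρ}, X ∖ U = ∅ — both open, so U is clopen.
Nontrivial clopen(s) exist: e.g. {ξ, ρ}. So (X, τ) is disconnected.
Compute connected components by grouping points that agree on all clopens:
  component: {μ}
  component: {ν}
  component: {ξ, ρ}


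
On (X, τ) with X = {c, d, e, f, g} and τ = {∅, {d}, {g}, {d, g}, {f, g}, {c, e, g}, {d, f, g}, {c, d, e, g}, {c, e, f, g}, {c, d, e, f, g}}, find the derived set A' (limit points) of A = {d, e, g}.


A' = {c, e, f}

For each x ∈ X, list the open sets U ∈ τ with x ∈ U, then check whether U ∩ (A ∖ {x}) ≠ ∅ for every such U.
  x = c: opens ∋ x are {c, e, g}, {c, d, e, g}, {c, e, f, g}, {c, d, e, f, g}; each meets A ∖ {c}, so x IS a limit point.
  x = d: open {d} ∋ x has {d} ∩ (A ∖ {d}) = ∅, so x is NOT a limit point.
  x = e: opens ∋ x are {c, e, g}, {c, d, e, g}, {c, e, f, g}, {c, d, e, f, g}; each meets A ∖ {e}, so x IS a limit point.
  x = f: opens ∋ x are {f, g}, {d, f, g}, {c, e, f, g}, {c, d, e, f, g}; each meets A ∖ {f}, so x IS a limit point.
  x = g: open {g} ∋ x has {g} ∩ (A ∖ {g}) = ∅, so x is NOT a limit point.
Collecting: A' = {c, e, f}.


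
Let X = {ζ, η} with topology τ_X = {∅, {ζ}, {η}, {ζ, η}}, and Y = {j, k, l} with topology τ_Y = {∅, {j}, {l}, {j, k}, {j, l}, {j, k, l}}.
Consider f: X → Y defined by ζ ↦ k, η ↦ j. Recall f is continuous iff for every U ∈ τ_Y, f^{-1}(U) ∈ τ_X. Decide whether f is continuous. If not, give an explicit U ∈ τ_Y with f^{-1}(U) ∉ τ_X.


f IS continuous.

Compute f^{-1}(U) for each U ∈ τ_Y:
  U = ∅: f^{-1}(U) = ∅ ∈ τ_X ✓.
  U = {j}: f^{-1}(U) = {η} ∈ τ_X ✓.
  U = {l}: f^{-1}(U) = ∅ ∈ τ_X ✓.
  U = {j, k}: f^{-1}(U) = {ζ, η} ∈ τ_X ✓.
  U = {j, l}: f^{-1}(U) = {η} ∈ τ_X ✓.
  U = {j, k, l}: f^{-1}(U) = {ζ, η} ∈ τ_X ✓.
Every preimage lies in τ_X, so f IS continuous.


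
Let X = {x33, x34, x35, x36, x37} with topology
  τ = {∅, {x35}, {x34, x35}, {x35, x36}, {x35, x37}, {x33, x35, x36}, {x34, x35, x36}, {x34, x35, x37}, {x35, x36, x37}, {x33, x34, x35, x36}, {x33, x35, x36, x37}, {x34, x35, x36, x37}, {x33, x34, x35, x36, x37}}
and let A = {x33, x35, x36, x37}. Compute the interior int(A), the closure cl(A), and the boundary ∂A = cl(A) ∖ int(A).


int(A) = {x33, x35, x36, x37}, cl(A) = {x33, x34, x35, x36, x37}, ∂A = {x34}.

Closed sets in (X, τ) are complements of opens:
  closed(X, τ) = {∅, {x33}, {x34}, {x37}, {x33, x34}, {x33, x36}, {x33, x37}, {x34, x37}, {x33, x34, x36}, {x33, x34, x37}, {x33, x36, x37}, {x33, x34, x36, x37}, {x33, x34, x35, x36, x37}}.
int(A) = ⋃ {U ∈ τ : U ⊆ A}. Opens contained in A: ∅, {x35}, {x35, x36}, {x35, x37}, {x33, x35, x36}, {x35, x36, x37}, {x33, x35, x36, x37}.
Taking the union of these: int(A) = {x33, x35, x36, x37}.
cl(A) = ⋂ {C closed : A ⊆ C}. Closed sets containing A: {x33, x34, x35, x36, x37}.
Intersecting these: cl(A) = {x33, x34, x35, x36, x37}.
∂A = cl(A) ∖ int(A) = {x33, x34, x35, x36, x37} ∖ {x33, x35, x36, x37} = {x34}.
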